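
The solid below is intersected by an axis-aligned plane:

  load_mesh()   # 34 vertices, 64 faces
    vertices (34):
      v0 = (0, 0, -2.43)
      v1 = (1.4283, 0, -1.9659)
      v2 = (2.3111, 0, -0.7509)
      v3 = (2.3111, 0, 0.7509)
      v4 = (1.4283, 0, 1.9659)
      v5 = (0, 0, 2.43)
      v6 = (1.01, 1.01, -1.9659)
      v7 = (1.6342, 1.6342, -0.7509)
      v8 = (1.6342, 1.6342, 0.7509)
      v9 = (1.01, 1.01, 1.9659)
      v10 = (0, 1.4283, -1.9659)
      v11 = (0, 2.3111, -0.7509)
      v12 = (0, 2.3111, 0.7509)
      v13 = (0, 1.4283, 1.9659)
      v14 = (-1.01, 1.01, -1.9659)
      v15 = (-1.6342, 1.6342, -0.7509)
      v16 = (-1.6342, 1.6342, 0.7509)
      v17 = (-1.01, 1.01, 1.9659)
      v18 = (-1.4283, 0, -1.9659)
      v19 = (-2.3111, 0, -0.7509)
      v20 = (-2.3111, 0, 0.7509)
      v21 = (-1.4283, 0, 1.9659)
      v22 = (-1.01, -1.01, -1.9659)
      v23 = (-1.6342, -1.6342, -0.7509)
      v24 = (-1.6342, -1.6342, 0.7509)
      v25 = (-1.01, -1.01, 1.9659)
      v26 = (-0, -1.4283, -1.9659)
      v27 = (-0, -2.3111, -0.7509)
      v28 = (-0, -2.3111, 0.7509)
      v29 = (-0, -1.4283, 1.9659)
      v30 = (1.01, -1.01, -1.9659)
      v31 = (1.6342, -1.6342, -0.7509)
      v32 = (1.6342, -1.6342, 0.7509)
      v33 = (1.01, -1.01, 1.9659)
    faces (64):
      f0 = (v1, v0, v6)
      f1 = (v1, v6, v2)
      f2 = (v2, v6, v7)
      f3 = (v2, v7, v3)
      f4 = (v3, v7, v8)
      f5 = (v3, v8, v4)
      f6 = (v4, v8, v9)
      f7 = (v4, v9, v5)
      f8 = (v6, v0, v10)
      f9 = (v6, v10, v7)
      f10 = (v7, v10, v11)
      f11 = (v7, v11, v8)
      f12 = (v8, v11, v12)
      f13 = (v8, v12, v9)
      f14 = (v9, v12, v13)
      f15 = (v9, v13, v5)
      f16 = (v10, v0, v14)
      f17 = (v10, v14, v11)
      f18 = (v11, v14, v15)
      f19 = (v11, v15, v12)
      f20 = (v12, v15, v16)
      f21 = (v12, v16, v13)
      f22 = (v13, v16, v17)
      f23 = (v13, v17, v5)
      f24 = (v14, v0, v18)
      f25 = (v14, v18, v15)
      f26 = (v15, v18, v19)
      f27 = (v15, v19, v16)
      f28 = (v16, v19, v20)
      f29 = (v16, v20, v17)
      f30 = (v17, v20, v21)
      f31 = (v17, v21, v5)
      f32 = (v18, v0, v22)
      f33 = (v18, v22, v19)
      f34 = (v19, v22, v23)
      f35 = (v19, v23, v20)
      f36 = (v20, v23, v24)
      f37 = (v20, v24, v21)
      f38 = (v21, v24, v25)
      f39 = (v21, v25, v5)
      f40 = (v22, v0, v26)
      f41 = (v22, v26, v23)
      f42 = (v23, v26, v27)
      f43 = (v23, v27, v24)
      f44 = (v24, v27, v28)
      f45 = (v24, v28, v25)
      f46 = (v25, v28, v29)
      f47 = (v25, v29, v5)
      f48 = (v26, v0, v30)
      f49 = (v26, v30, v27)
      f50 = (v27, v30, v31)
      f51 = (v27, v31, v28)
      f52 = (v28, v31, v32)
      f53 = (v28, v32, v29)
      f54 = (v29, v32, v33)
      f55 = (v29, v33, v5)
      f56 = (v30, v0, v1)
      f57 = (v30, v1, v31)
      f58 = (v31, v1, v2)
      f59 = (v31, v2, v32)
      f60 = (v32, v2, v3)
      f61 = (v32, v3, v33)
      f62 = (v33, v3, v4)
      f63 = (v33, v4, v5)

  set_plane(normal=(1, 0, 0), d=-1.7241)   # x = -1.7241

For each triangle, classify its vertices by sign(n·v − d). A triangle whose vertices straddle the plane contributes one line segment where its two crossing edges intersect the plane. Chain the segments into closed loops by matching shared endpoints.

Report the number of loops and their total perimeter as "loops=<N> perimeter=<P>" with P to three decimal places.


Straddling triangles (10 of 64):
  (v15,v18,v19) [++-] → (-1.7241, 0, -1.55879)–(-1.7241, 1.41716, -0.7509)  len=1.6313
  (v15,v19,v16) [+-+] → (-1.7241, 1.41716, -0.7509)–(-1.7241, 1.41716, 0.551444)  len=1.3023
  (v16,v19,v20) [+--] → (-1.7241, 1.41716, 0.551444)–(-1.7241, 1.41716, 0.7509)  len=0.1995
  (v16,v20,v17) [+-+] → (-1.7241, 1.41716, 0.7509)–(-1.7241, 0.455668, 1.29906)  len=1.1068
  (v17,v20,v21) [+-+] → (-1.7241, 0.455668, 1.29906)–(-1.7241, 0, 1.55879)  len=0.5245
  (v18,v22,v19) [++-] → (-1.7241, -0.455668, -1.29906)–(-1.7241, 0, -1.55879)  len=0.5245
  (v19,v22,v23) [-++] → (-1.7241, -0.455668, -1.29906)–(-1.7241, -1.41716, -0.7509)  len=1.1068
  (v19,v23,v20) [-+-] → (-1.7241, -1.41716, -0.7509)–(-1.7241, -1.41716, -0.551444)  len=0.1995
  (v20,v23,v24) [-++] → (-1.7241, -1.41716, -0.551444)–(-1.7241, -1.41716, 0.7509)  len=1.3023
  (v20,v24,v21) [-++] → (-1.7241, -1.41716, 0.7509)–(-1.7241, 0, 1.55879)  len=1.6313

Chained into 1 loop(s):
  loop 1: 10 segments, perimeter = 9.5287
Total perimeter = 9.529

loops=1 perimeter=9.529


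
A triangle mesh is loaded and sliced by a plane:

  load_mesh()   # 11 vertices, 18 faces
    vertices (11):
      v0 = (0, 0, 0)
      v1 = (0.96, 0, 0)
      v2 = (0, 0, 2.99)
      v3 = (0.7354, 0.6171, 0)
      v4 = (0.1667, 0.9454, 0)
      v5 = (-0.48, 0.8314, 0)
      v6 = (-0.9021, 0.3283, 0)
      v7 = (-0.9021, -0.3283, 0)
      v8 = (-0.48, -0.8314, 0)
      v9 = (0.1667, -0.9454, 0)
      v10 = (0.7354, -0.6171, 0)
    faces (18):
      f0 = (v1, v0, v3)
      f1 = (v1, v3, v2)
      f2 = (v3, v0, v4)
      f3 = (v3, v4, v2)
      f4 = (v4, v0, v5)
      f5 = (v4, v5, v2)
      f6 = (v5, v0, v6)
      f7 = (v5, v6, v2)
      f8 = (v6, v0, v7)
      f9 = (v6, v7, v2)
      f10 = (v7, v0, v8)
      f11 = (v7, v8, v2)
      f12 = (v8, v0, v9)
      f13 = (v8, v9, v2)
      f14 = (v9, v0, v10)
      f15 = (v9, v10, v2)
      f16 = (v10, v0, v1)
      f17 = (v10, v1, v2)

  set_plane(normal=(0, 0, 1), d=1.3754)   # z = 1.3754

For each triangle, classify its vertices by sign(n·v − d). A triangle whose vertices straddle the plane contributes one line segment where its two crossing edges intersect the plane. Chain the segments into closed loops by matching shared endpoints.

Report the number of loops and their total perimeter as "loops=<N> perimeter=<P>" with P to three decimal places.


Straddling triangles (9 of 18):
  (v1,v3,v2) [--+] → (0.397116, 0.333234, 1.3754)–(0.5184, 0, 1.3754)  len=0.3546
  (v3,v4,v2) [--+] → (0.090018, 0.510516, 1.3754)–(0.397116, 0.333234, 1.3754)  len=0.3546
  (v4,v5,v2) [--+] → (-0.2592, 0.448956, 1.3754)–(0.090018, 0.510516, 1.3754)  len=0.3546
  (v5,v6,v2) [--+] → (-0.487134, 0.177282, 1.3754)–(-0.2592, 0.448956, 1.3754)  len=0.3546
  (v6,v7,v2) [--+] → (-0.487134, -0.177282, 1.3754)–(-0.487134, 0.177282, 1.3754)  len=0.3546
  (v7,v8,v2) [--+] → (-0.2592, -0.448956, 1.3754)–(-0.487134, -0.177282, 1.3754)  len=0.3546
  (v8,v9,v2) [--+] → (0.090018, -0.510516, 1.3754)–(-0.2592, -0.448956, 1.3754)  len=0.3546
  (v9,v10,v2) [--+] → (0.397116, -0.333234, 1.3754)–(0.090018, -0.510516, 1.3754)  len=0.3546
  (v10,v1,v2) [--+] → (0.5184, 0, 1.3754)–(0.397116, -0.333234, 1.3754)  len=0.3546

Chained into 1 loop(s):
  loop 1: 9 segments, perimeter = 3.1915
Total perimeter = 3.191

loops=1 perimeter=3.191


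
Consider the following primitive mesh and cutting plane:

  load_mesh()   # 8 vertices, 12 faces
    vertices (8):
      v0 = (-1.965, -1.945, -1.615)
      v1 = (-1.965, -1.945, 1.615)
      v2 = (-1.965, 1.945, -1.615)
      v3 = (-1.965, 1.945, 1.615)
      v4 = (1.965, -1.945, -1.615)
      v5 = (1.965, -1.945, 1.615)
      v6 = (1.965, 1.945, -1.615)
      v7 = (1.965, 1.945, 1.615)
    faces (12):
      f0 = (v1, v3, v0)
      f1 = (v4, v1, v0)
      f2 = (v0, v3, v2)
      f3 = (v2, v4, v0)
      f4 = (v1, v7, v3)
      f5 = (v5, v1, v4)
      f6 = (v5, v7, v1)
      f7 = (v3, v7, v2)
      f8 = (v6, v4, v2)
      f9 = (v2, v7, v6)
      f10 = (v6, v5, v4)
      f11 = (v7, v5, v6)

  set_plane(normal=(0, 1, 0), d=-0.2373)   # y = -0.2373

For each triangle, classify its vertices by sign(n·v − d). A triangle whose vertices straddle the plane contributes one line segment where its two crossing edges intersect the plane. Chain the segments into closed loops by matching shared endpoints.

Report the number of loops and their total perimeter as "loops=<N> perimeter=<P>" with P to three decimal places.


loops=1 perimeter=14.320

Straddling triangles (8 of 12):
  (v1,v3,v0) [-+-] → (-1.965, -0.2373, 1.615)–(-1.965, -0.2373, -0.197038)  len=1.8120
  (v0,v3,v2) [-++] → (-1.965, -0.2373, -0.197038)–(-1.965, -0.2373, -1.615)  len=1.4180
  (v2,v4,v0) [+--] → (0.23974, -0.2373, -1.615)–(-1.965, -0.2373, -1.615)  len=2.2047
  (v1,v7,v3) [-++] → (-0.23974, -0.2373, 1.615)–(-1.965, -0.2373, 1.615)  len=1.7253
  (v5,v7,v1) [-+-] → (1.965, -0.2373, 1.615)–(-0.23974, -0.2373, 1.615)  len=2.2047
  (v6,v4,v2) [+-+] → (1.965, -0.2373, -1.615)–(0.23974, -0.2373, -1.615)  len=1.7253
  (v6,v5,v4) [+--] → (1.965, -0.2373, 0.197038)–(1.965, -0.2373, -1.615)  len=1.8120
  (v7,v5,v6) [+-+] → (1.965, -0.2373, 1.615)–(1.965, -0.2373, 0.197038)  len=1.4180

Chained into 1 loop(s):
  loop 1: 8 segments, perimeter = 14.3200
Total perimeter = 14.320


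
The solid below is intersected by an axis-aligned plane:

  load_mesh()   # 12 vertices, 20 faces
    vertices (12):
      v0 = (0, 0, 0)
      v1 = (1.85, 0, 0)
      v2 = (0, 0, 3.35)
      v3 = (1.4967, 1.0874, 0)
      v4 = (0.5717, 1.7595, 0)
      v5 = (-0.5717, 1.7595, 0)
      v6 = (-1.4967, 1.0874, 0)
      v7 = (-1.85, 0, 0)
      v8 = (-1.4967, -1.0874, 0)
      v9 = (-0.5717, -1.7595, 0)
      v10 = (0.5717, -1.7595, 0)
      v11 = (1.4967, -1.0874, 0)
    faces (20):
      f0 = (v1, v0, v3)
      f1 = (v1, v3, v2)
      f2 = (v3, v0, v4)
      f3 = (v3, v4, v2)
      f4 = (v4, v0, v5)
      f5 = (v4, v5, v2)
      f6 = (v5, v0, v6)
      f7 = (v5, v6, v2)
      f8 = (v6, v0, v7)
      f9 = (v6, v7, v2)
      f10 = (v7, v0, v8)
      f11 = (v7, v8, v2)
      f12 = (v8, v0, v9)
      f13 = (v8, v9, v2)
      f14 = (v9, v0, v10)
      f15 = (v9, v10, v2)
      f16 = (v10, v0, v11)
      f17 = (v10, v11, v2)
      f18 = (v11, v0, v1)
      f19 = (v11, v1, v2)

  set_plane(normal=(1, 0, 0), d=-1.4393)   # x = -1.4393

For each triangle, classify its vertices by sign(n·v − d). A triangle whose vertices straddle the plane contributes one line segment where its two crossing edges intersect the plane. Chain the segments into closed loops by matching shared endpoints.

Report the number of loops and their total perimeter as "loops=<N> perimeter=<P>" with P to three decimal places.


loops=1 perimeter=4.991

Straddling triangles (8 of 20):
  (v5,v0,v6) [++-] → (-1.4393, 1.0457, 0)–(-1.4393, 1.12911, 0)  len=0.0834
  (v5,v6,v2) [+-+] → (-1.4393, 1.12911, 0)–(-1.4393, 1.0457, 0.128476)  len=0.1532
  (v6,v0,v7) [-+-] → (-1.4393, 1.0457, 0)–(-1.4393, 0, 0)  len=1.0457
  (v6,v7,v2) [--+] → (-1.4393, 0, 0.7437)–(-1.4393, 1.0457, 0.128476)  len=1.2133
  (v7,v0,v8) [-+-] → (-1.4393, 0, 0)–(-1.4393, -1.0457, 0)  len=1.0457
  (v7,v8,v2) [--+] → (-1.4393, -1.0457, 0.128476)–(-1.4393, 0, 0.7437)  len=1.2133
  (v8,v0,v9) [-++] → (-1.4393, -1.0457, 0)–(-1.4393, -1.12911, 0)  len=0.0834
  (v8,v9,v2) [-++] → (-1.4393, -1.12911, 0)–(-1.4393, -1.0457, 0.128476)  len=0.1532

Chained into 1 loop(s):
  loop 1: 8 segments, perimeter = 4.9911
Total perimeter = 4.991


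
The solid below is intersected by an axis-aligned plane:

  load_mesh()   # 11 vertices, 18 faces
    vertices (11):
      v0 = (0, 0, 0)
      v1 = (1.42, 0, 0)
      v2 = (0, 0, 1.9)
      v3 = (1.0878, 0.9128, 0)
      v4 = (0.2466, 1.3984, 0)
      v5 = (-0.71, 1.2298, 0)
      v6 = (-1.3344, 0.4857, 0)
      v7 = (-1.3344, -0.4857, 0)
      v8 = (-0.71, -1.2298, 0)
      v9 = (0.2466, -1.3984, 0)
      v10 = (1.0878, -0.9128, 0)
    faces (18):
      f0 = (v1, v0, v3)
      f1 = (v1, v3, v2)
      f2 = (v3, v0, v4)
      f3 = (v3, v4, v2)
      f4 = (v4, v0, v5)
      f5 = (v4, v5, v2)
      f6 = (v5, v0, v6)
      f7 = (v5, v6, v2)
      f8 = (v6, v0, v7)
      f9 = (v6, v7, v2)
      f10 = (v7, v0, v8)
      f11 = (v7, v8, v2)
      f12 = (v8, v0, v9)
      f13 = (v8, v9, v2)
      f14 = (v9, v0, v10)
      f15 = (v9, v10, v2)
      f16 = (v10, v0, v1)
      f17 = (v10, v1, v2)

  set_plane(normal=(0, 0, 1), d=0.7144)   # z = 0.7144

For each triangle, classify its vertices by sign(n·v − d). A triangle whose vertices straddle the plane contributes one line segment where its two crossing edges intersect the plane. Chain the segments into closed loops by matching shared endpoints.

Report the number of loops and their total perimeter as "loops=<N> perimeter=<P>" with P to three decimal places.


Straddling triangles (9 of 18):
  (v1,v3,v2) [--+] → (0.678787, 0.569587, 0.7144)–(0.88608, 0, 0.7144)  len=0.6061
  (v3,v4,v2) [--+] → (0.153878, 0.872602, 0.7144)–(0.678787, 0.569587, 0.7144)  len=0.6061
  (v4,v5,v2) [--+] → (-0.44304, 0.767395, 0.7144)–(0.153878, 0.872602, 0.7144)  len=0.6061
  (v5,v6,v2) [--+] → (-0.832666, 0.303077, 0.7144)–(-0.44304, 0.767395, 0.7144)  len=0.6061
  (v6,v7,v2) [--+] → (-0.832666, -0.303077, 0.7144)–(-0.832666, 0.303077, 0.7144)  len=0.6062
  (v7,v8,v2) [--+] → (-0.44304, -0.767395, 0.7144)–(-0.832666, -0.303077, 0.7144)  len=0.6061
  (v8,v9,v2) [--+] → (0.153878, -0.872602, 0.7144)–(-0.44304, -0.767395, 0.7144)  len=0.6061
  (v9,v10,v2) [--+] → (0.678787, -0.569587, 0.7144)–(0.153878, -0.872602, 0.7144)  len=0.6061
  (v10,v1,v2) [--+] → (0.88608, 0, 0.7144)–(0.678787, -0.569587, 0.7144)  len=0.6061

Chained into 1 loop(s):
  loop 1: 9 segments, perimeter = 5.4551
Total perimeter = 5.455

loops=1 perimeter=5.455


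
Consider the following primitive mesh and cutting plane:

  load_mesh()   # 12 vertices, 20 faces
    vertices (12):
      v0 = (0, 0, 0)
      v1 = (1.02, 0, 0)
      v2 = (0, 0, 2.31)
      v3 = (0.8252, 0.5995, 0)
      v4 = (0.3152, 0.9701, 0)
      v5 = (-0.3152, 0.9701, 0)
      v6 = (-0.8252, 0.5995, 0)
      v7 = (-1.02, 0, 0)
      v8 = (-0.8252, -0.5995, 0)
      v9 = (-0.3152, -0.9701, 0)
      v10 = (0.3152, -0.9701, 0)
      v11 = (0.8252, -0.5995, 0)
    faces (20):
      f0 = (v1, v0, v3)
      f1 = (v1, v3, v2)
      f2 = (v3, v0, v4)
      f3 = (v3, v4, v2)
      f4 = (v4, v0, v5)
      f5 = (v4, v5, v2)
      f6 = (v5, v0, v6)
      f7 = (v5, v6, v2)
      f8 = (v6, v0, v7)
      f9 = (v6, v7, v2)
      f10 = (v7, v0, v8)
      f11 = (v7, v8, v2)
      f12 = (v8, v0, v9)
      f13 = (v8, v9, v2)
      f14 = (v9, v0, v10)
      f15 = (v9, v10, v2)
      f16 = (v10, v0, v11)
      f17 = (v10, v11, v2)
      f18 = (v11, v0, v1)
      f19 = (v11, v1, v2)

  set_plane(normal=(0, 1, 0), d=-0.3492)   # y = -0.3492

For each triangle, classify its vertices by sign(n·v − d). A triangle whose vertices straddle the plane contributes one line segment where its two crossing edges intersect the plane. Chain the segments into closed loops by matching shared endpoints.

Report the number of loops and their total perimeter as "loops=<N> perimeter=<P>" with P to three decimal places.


Straddling triangles (10 of 20):
  (v7,v0,v8) [++-] → (-0.480667, -0.3492, 0)–(-0.906532, -0.3492, 0)  len=0.4259
  (v7,v8,v2) [+-+] → (-0.906532, -0.3492, 0)–(-0.480667, -0.3492, 0.964459)  len=1.0543
  (v8,v0,v9) [-+-] → (-0.480667, -0.3492, 0)–(-0.11346, -0.3492, 0)  len=0.3672
  (v8,v9,v2) [--+] → (-0.11346, -0.3492, 1.47849)–(-0.480667, -0.3492, 0.964459)  len=0.6317
  (v9,v0,v10) [-+-] → (-0.11346, -0.3492, 0)–(0.11346, -0.3492, 0)  len=0.2269
  (v9,v10,v2) [--+] → (0.11346, -0.3492, 1.47849)–(-0.11346, -0.3492, 1.47849)  len=0.2269
  (v10,v0,v11) [-+-] → (0.11346, -0.3492, 0)–(0.480667, -0.3492, 0)  len=0.3672
  (v10,v11,v2) [--+] → (0.480667, -0.3492, 0.964459)–(0.11346, -0.3492, 1.47849)  len=0.6317
  (v11,v0,v1) [-++] → (0.480667, -0.3492, 0)–(0.906532, -0.3492, 0)  len=0.4259
  (v11,v1,v2) [-++] → (0.906532, -0.3492, 0)–(0.480667, -0.3492, 0.964459)  len=1.0543

Chained into 1 loop(s):
  loop 1: 10 segments, perimeter = 5.4120
Total perimeter = 5.412

loops=1 perimeter=5.412


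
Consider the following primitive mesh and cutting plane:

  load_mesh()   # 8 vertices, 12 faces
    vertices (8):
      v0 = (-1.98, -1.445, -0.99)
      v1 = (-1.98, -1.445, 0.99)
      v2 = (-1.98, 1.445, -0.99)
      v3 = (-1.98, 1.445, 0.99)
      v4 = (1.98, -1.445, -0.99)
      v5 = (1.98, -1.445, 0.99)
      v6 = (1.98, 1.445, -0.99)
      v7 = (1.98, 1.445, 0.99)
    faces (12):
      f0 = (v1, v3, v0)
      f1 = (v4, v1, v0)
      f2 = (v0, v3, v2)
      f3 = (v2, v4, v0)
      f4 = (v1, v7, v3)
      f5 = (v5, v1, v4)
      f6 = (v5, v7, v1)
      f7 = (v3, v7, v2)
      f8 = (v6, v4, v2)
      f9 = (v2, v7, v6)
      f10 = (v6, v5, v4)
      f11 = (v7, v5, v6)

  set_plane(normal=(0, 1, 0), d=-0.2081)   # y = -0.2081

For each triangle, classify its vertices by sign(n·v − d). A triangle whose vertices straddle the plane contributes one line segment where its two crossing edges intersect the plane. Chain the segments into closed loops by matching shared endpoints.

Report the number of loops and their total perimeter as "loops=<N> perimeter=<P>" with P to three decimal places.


Straddling triangles (8 of 12):
  (v1,v3,v0) [-+-] → (-1.98, -0.2081, 0.99)–(-1.98, -0.2081, -0.142574)  len=1.1326
  (v0,v3,v2) [-++] → (-1.98, -0.2081, -0.142574)–(-1.98, -0.2081, -0.99)  len=0.8474
  (v2,v4,v0) [+--] → (0.285147, -0.2081, -0.99)–(-1.98, -0.2081, -0.99)  len=2.2651
  (v1,v7,v3) [-++] → (-0.285147, -0.2081, 0.99)–(-1.98, -0.2081, 0.99)  len=1.6949
  (v5,v7,v1) [-+-] → (1.98, -0.2081, 0.99)–(-0.285147, -0.2081, 0.99)  len=2.2651
  (v6,v4,v2) [+-+] → (1.98, -0.2081, -0.99)–(0.285147, -0.2081, -0.99)  len=1.6949
  (v6,v5,v4) [+--] → (1.98, -0.2081, 0.142574)–(1.98, -0.2081, -0.99)  len=1.1326
  (v7,v5,v6) [+-+] → (1.98, -0.2081, 0.99)–(1.98, -0.2081, 0.142574)  len=0.8474

Chained into 1 loop(s):
  loop 1: 8 segments, perimeter = 11.8800
Total perimeter = 11.880

loops=1 perimeter=11.880


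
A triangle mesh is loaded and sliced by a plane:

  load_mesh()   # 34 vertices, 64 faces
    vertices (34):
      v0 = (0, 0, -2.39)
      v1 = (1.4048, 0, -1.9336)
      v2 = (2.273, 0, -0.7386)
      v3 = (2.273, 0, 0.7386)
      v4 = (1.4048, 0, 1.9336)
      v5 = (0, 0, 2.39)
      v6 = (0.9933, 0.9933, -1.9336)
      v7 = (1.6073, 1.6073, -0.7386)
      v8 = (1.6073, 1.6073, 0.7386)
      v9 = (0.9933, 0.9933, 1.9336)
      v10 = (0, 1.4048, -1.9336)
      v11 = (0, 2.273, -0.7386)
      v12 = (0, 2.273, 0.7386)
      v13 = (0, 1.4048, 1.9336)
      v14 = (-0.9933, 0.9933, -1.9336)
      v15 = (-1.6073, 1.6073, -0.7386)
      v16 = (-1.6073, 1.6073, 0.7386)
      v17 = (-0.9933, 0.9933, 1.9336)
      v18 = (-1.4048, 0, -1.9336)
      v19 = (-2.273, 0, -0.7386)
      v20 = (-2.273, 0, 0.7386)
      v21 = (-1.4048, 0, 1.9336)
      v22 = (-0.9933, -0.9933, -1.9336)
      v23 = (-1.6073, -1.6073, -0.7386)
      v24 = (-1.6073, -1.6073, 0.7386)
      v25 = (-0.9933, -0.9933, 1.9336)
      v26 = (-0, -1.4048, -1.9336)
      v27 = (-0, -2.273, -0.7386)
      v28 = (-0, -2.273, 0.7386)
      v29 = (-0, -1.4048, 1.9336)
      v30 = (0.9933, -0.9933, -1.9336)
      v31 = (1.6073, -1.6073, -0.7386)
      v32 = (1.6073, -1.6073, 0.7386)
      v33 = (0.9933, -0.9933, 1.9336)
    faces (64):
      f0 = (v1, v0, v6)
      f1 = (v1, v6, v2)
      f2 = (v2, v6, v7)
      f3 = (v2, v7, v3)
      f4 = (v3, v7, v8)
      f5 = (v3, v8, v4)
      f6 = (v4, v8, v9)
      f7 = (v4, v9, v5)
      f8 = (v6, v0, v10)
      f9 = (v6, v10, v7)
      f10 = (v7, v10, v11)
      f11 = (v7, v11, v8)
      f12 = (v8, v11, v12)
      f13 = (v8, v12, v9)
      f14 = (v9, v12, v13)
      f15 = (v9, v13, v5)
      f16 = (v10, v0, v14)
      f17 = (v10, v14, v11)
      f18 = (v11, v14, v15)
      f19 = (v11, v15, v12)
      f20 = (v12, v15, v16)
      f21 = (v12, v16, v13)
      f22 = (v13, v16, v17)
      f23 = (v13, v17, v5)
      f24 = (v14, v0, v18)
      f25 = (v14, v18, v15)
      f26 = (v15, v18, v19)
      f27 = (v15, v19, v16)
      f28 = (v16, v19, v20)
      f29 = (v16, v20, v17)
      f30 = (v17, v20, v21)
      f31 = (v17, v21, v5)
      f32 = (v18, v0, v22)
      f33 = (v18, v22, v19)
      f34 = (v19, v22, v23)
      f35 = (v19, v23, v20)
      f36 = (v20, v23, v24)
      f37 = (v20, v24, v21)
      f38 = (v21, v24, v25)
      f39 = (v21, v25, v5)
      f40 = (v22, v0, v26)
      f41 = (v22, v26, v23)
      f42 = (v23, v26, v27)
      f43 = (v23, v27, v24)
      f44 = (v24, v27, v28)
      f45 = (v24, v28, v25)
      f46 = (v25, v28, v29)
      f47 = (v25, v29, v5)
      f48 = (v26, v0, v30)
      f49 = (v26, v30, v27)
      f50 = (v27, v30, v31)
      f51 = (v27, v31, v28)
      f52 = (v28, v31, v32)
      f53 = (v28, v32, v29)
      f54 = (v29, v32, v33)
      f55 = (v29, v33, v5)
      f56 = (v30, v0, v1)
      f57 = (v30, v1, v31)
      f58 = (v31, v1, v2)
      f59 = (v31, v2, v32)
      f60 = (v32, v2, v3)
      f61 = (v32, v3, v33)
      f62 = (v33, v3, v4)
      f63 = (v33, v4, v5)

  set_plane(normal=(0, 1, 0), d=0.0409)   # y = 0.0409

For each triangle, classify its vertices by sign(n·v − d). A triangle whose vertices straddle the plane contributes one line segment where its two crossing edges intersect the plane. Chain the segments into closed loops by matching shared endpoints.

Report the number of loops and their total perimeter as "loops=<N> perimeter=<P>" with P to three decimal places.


Straddling triangles (20 of 64):
  (v1,v0,v6) [--+] → (0.0409, 0.0409, -2.37121)–(1.38786, 0.0409, -1.9336)  len=1.4163
  (v1,v6,v2) [-+-] → (1.38786, 0.0409, -1.9336)–(2.22031, 0.0409, -0.787805)  len=1.4163
  (v2,v6,v7) [-++] → (2.22031, 0.0409, -0.787805)–(2.25606, 0.0409, -0.7386)  len=0.0608
  (v2,v7,v3) [-+-] → (2.25606, 0.0409, -0.7386)–(2.25606, 0.0409, 0.701011)  len=1.4396
  (v3,v7,v8) [-++] → (2.25606, 0.0409, 0.701011)–(2.25606, 0.0409, 0.7386)  len=0.0376
  (v3,v8,v4) [-+-] → (2.25606, 0.0409, 0.7386)–(1.40995, 0.0409, 1.90319)  len=1.4395
  (v4,v8,v9) [-++] → (1.40995, 0.0409, 1.90319)–(1.38786, 0.0409, 1.9336)  len=0.0376
  (v4,v9,v5) [-+-] → (1.38786, 0.0409, 1.9336)–(0.0409, 0.0409, 2.37121)  len=1.4163
  (v6,v0,v10) [+-+] → (0.0409, 0.0409, -2.37121)–(0, 0.0409, -2.37671)  len=0.0413
  (v9,v13,v5) [++-] → (0, 0.0409, 2.37671)–(0.0409, 0.0409, 2.37121)  len=0.0413
  (v10,v0,v14) [+-+] → (0, 0.0409, -2.37671)–(-0.0409, 0.0409, -2.37121)  len=0.0413
  (v13,v17,v5) [++-] → (-0.0409, 0.0409, 2.37121)–(0, 0.0409, 2.37671)  len=0.0413
  (v14,v0,v18) [+--] → (-0.0409, 0.0409, -2.37121)–(-1.38786, 0.0409, -1.9336)  len=1.4163
  (v14,v18,v15) [+-+] → (-1.38786, 0.0409, -1.9336)–(-1.40995, 0.0409, -1.90319)  len=0.0376
  (v15,v18,v19) [+--] → (-1.40995, 0.0409, -1.90319)–(-2.25606, 0.0409, -0.7386)  len=1.4395
  (v15,v19,v16) [+-+] → (-2.25606, 0.0409, -0.7386)–(-2.25606, 0.0409, -0.701011)  len=0.0376
  (v16,v19,v20) [+--] → (-2.25606, 0.0409, -0.701011)–(-2.25606, 0.0409, 0.7386)  len=1.4396
  (v16,v20,v17) [+-+] → (-2.25606, 0.0409, 0.7386)–(-2.22031, 0.0409, 0.787805)  len=0.0608
  (v17,v20,v21) [+--] → (-2.22031, 0.0409, 0.787805)–(-1.38786, 0.0409, 1.9336)  len=1.4163
  (v17,v21,v5) [+--] → (-1.38786, 0.0409, 1.9336)–(-0.0409, 0.0409, 2.37121)  len=1.4163

Chained into 1 loop(s):
  loop 1: 20 segments, perimeter = 14.6929
Total perimeter = 14.693

loops=1 perimeter=14.693


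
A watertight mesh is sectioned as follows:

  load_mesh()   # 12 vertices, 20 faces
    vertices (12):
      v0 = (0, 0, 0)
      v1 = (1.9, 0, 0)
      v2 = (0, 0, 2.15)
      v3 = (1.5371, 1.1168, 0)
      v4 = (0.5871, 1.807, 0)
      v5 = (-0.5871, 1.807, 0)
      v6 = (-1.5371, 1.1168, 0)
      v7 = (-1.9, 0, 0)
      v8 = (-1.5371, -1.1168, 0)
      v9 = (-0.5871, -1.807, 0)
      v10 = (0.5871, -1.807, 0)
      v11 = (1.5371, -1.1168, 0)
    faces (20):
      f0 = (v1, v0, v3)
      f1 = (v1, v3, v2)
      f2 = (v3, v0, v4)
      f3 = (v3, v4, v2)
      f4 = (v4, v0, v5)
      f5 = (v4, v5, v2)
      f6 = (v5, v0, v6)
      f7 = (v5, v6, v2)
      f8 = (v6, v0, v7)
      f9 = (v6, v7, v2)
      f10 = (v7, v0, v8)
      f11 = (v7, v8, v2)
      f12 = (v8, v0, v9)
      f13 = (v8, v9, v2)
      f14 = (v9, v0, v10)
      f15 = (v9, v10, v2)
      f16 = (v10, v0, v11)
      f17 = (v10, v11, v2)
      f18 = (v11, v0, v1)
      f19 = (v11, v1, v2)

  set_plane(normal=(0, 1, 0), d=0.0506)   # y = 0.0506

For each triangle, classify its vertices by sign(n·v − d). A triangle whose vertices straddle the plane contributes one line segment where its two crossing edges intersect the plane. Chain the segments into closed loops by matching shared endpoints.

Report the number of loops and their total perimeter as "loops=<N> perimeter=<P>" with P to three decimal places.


loops=1 perimeter=9.408

Straddling triangles (10 of 20):
  (v1,v0,v3) [--+] → (0.069643, 0.0506, 0)–(1.88356, 0.0506, 0)  len=1.8139
  (v1,v3,v2) [-+-] → (1.88356, 0.0506, 0)–(0.069643, 0.0506, 2.05259)  len=2.7392
  (v3,v0,v4) [+-+] → (0.069643, 0.0506, 0)–(0.0164401, 0.0506, 0)  len=0.0532
  (v3,v4,v2) [++-] → (0.0164401, 0.0506, 2.0898)–(0.069643, 0.0506, 2.05259)  len=0.0649
  (v4,v0,v5) [+-+] → (0.0164401, 0.0506, 0)–(-0.0164401, 0.0506, 0)  len=0.0329
  (v4,v5,v2) [++-] → (-0.0164401, 0.0506, 2.0898)–(0.0164401, 0.0506, 2.0898)  len=0.0329
  (v5,v0,v6) [+-+] → (-0.0164401, 0.0506, 0)–(-0.069643, 0.0506, 0)  len=0.0532
  (v5,v6,v2) [++-] → (-0.069643, 0.0506, 2.05259)–(-0.0164401, 0.0506, 2.0898)  len=0.0649
  (v6,v0,v7) [+--] → (-0.069643, 0.0506, 0)–(-1.88356, 0.0506, 0)  len=1.8139
  (v6,v7,v2) [+--] → (-1.88356, 0.0506, 0)–(-0.069643, 0.0506, 2.05259)  len=2.7392

Chained into 1 loop(s):
  loop 1: 10 segments, perimeter = 9.4083
Total perimeter = 9.408


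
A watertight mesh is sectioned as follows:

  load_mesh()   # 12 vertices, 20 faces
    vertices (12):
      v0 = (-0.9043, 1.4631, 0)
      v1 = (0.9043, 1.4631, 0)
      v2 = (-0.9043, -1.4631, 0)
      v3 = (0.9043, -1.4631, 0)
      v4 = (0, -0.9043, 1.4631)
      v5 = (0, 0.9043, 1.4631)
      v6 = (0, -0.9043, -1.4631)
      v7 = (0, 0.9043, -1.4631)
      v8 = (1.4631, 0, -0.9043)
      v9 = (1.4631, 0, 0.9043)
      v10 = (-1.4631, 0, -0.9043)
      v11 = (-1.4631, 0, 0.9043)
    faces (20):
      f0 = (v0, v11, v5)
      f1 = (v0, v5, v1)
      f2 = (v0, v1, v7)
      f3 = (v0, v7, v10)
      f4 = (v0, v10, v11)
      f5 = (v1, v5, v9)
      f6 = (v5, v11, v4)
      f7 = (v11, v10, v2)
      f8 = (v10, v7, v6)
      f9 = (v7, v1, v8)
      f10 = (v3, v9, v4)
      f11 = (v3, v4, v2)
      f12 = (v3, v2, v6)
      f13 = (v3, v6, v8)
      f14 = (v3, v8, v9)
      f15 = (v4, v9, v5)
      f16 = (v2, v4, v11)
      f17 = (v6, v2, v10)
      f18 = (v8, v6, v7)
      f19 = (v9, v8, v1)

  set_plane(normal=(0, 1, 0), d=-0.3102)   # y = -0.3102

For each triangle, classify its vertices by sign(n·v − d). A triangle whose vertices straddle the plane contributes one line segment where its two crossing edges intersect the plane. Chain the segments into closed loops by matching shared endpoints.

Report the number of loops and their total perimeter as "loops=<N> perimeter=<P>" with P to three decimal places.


loops=1 perimeter=9.135

Straddling triangles (10 of 20):
  (v5,v11,v4) [++-] → (-0.961216, -0.3102, 1.09598)–(0, -0.3102, 1.4631)  len=1.0289
  (v11,v10,v2) [++-] → (-1.34463, -0.3102, -0.712574)–(-1.34463, -0.3102, 0.712574)  len=1.4251
  (v10,v7,v6) [++-] → (0, -0.3102, -1.4631)–(-0.961216, -0.3102, -1.09598)  len=1.0289
  (v3,v9,v4) [-+-] → (1.34463, -0.3102, 0.712574)–(0.961216, -0.3102, 1.09598)  len=0.5422
  (v3,v6,v8) [--+] → (0.961216, -0.3102, -1.09598)–(1.34463, -0.3102, -0.712574)  len=0.5422
  (v3,v8,v9) [-++] → (1.34463, -0.3102, -0.712574)–(1.34463, -0.3102, 0.712574)  len=1.4251
  (v4,v9,v5) [-++] → (0.961216, -0.3102, 1.09598)–(0, -0.3102, 1.4631)  len=1.0289
  (v2,v4,v11) [--+] → (-0.961216, -0.3102, 1.09598)–(-1.34463, -0.3102, 0.712574)  len=0.5422
  (v6,v2,v10) [--+] → (-1.34463, -0.3102, -0.712574)–(-0.961216, -0.3102, -1.09598)  len=0.5422
  (v8,v6,v7) [+-+] → (0.961216, -0.3102, -1.09598)–(0, -0.3102, -1.4631)  len=1.0289

Chained into 1 loop(s):
  loop 1: 10 segments, perimeter = 9.1349
Total perimeter = 9.135


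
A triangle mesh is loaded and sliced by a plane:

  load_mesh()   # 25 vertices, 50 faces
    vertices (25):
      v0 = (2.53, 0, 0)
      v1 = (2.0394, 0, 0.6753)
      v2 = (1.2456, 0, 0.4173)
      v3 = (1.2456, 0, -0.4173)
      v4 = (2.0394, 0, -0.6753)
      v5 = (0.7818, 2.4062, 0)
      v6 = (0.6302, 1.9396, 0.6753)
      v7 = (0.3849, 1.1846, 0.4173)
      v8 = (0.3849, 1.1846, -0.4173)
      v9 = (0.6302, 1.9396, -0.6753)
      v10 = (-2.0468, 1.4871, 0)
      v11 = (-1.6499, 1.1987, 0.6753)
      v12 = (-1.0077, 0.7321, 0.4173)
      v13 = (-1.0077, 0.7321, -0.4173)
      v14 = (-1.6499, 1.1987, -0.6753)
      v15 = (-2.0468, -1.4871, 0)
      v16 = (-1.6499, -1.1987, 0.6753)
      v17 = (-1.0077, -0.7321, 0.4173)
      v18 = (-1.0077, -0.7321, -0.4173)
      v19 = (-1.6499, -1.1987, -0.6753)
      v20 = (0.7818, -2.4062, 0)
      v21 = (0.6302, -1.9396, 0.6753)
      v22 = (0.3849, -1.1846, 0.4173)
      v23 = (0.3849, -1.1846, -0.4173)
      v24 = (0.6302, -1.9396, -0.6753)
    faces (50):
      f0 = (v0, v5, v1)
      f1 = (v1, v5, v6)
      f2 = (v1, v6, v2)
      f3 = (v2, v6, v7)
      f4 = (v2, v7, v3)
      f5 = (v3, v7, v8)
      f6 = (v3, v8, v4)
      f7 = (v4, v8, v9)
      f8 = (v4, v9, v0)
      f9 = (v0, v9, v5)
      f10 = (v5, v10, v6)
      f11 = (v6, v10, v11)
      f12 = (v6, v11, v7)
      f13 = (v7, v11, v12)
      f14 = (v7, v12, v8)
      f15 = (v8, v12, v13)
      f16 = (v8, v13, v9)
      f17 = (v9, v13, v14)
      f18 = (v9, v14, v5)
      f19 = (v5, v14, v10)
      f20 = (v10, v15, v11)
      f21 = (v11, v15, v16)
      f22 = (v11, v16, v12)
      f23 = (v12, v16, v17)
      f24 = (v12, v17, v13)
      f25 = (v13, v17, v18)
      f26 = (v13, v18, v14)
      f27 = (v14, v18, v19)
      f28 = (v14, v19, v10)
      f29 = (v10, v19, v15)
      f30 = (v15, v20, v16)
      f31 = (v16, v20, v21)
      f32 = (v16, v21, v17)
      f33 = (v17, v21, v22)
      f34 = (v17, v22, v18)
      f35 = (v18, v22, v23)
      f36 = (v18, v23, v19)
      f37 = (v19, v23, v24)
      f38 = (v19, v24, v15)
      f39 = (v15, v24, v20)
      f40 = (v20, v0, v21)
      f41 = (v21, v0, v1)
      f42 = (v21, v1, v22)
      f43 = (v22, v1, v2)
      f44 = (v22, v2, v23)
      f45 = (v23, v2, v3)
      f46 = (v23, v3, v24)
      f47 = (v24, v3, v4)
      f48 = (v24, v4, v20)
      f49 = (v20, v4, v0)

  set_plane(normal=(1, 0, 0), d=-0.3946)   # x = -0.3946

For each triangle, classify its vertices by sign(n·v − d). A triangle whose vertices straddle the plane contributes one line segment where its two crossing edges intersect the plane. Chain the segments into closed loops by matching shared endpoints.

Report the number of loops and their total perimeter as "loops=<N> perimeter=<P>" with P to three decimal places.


Straddling triangles (20 of 50):
  (v5,v10,v6) [+-+] → (-0.3946, 2.02395, 0)–(-0.3946, 1.76638, 0.416784)  len=0.4900
  (v6,v10,v11) [+--] → (-0.3946, 1.76638, 0.416784)–(-0.3946, 1.6066, 0.6753)  len=0.3039
  (v6,v11,v7) [+-+] → (-0.3946, 1.6066, 0.6753)–(-0.3946, 1.19, 0.516136)  len=0.4460
  (v7,v11,v12) [+--] → (-0.3946, 1.19, 0.516136)–(-0.3946, 0.931316, 0.4173)  len=0.2769
  (v7,v12,v8) [+-+] → (-0.3946, 0.931316, 0.4173)–(-0.3946, 0.931316, 0.0498626)  len=0.3674
  (v8,v12,v13) [+--] → (-0.3946, 0.931316, 0.0498626)–(-0.3946, 0.931316, -0.4173)  len=0.4672
  (v8,v13,v9) [+-+] → (-0.3946, 0.931316, -0.4173)–(-0.3946, 1.18409, -0.513875)  len=0.2706
  (v9,v13,v14) [+--] → (-0.3946, 1.18409, -0.513875)–(-0.3946, 1.6066, -0.6753)  len=0.4523
  (v9,v14,v5) [+-+] → (-0.3946, 1.6066, -0.6753)–(-0.3946, 1.82204, -0.326694)  len=0.4098
  (v5,v14,v10) [+--] → (-0.3946, 1.82204, -0.326694)–(-0.3946, 2.02395, 0)  len=0.3841
  (v15,v20,v16) [-+-] → (-0.3946, -2.02395, 0)–(-0.3946, -1.82204, 0.326694)  len=0.3841
  (v16,v20,v21) [-++] → (-0.3946, -1.82204, 0.326694)–(-0.3946, -1.6066, 0.6753)  len=0.4098
  (v16,v21,v17) [-+-] → (-0.3946, -1.6066, 0.6753)–(-0.3946, -1.18409, 0.513875)  len=0.4523
  (v17,v21,v22) [-++] → (-0.3946, -1.18409, 0.513875)–(-0.3946, -0.931316, 0.4173)  len=0.2706
  (v17,v22,v18) [-+-] → (-0.3946, -0.931316, 0.4173)–(-0.3946, -0.931316, -0.0498626)  len=0.4672
  (v18,v22,v23) [-++] → (-0.3946, -0.931316, -0.0498626)–(-0.3946, -0.931316, -0.4173)  len=0.3674
  (v18,v23,v19) [-+-] → (-0.3946, -0.931316, -0.4173)–(-0.3946, -1.19, -0.516136)  len=0.2769
  (v19,v23,v24) [-++] → (-0.3946, -1.19, -0.516136)–(-0.3946, -1.6066, -0.6753)  len=0.4460
  (v19,v24,v15) [-+-] → (-0.3946, -1.6066, -0.6753)–(-0.3946, -1.76638, -0.416784)  len=0.3039
  (v15,v24,v20) [-++] → (-0.3946, -1.76638, -0.416784)–(-0.3946, -2.02395, 0)  len=0.4900

Chained into 2 loop(s):
  loop 1: 10 segments, perimeter = 3.8681
  loop 2: 10 segments, perimeter = 3.8681
Total perimeter = 7.736

loops=2 perimeter=7.736


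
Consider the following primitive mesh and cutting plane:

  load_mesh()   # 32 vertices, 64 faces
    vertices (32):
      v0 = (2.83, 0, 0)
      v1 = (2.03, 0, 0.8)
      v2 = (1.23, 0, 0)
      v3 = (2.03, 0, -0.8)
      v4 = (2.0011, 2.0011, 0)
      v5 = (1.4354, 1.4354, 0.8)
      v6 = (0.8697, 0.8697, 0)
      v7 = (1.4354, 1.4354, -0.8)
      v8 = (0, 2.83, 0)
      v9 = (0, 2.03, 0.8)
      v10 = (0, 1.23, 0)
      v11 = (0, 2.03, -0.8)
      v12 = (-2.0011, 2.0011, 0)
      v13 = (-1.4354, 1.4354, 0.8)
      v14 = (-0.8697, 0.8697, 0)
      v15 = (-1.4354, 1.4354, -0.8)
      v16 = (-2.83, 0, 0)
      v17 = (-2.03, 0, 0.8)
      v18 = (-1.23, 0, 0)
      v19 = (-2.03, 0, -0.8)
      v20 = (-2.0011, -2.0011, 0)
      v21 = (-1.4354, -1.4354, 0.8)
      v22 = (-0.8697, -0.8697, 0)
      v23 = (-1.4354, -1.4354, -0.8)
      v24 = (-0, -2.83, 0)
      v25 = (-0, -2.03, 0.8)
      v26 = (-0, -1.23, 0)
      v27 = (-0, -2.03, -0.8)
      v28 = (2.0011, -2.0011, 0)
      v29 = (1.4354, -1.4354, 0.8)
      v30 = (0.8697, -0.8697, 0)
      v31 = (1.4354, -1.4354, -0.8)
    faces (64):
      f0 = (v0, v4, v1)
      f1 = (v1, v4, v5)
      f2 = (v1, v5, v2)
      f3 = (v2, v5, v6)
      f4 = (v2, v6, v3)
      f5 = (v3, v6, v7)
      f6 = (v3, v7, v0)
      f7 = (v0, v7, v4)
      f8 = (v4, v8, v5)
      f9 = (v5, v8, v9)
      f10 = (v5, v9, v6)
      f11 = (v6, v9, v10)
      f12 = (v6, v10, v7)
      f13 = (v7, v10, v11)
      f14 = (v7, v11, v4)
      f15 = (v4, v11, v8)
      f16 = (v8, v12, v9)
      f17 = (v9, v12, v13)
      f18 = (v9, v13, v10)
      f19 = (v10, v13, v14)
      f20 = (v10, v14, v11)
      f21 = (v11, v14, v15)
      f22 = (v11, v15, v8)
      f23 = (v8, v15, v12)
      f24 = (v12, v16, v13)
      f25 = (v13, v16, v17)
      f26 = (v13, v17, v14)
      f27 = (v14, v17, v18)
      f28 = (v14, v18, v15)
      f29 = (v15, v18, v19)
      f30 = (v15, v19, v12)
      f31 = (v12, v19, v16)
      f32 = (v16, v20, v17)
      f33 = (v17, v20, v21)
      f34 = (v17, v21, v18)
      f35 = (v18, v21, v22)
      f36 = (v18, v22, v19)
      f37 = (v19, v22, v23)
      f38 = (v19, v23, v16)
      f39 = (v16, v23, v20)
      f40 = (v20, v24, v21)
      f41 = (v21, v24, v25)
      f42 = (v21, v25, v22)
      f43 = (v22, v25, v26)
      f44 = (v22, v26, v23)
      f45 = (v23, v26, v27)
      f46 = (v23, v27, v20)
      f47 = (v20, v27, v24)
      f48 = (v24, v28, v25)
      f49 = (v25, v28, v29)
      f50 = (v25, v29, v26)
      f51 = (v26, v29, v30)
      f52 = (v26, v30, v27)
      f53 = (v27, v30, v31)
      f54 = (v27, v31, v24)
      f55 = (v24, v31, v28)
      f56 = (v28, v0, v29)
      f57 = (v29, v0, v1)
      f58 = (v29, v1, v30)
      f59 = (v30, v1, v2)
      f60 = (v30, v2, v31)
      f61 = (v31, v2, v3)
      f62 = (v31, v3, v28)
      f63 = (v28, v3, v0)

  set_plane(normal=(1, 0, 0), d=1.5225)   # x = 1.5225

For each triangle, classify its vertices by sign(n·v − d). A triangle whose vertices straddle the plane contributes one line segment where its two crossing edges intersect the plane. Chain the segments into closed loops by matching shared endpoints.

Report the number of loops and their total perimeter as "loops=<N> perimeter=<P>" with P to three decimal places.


loops=1 perimeter=10.421

Straddling triangles (18 of 64):
  (v1,v4,v5) [++-] → (1.5225, 1.5225, 0.676825)–(1.5225, 1.22514, 0.8)  len=0.3219
  (v1,v5,v2) [+--] → (1.5225, 1.22514, 0.8)–(1.5225, 0, 0.2925)  len=1.3261
  (v2,v6,v3) [--+] → (1.5225, 0.380395, -0.45009)–(1.5225, 0, -0.2925)  len=0.4117
  (v3,v6,v7) [+--] → (1.5225, 0.380395, -0.45009)–(1.5225, 1.22514, -0.8)  len=0.9143
  (v3,v7,v0) [+-+] → (1.5225, 1.22514, -0.8)–(1.5225, 1.34575, -0.750036)  len=0.1306
  (v0,v7,v4) [+-+] → (1.5225, 1.34575, -0.750036)–(1.5225, 1.5225, -0.676825)  len=0.1913
  (v4,v8,v5) [+--] → (1.5225, 2.19935, 0)–(1.5225, 1.5225, 0.676825)  len=0.9572
  (v7,v11,v4) [--+] → (1.5225, 2.00801, -0.191335)–(1.5225, 1.5225, -0.676825)  len=0.6866
  (v4,v11,v8) [+--] → (1.5225, 2.00801, -0.191335)–(1.5225, 2.19935, 0)  len=0.2706
  (v24,v28,v25) [-+-] → (1.5225, -2.19935, 0)–(1.5225, -2.00801, 0.191335)  len=0.2706
  (v25,v28,v29) [-+-] → (1.5225, -2.00801, 0.191335)–(1.5225, -1.5225, 0.676825)  len=0.6866
  (v24,v31,v28) [--+] → (1.5225, -1.5225, -0.676825)–(1.5225, -2.19935, 0)  len=0.9572
  (v28,v0,v29) [++-] → (1.5225, -1.34575, 0.750036)–(1.5225, -1.5225, 0.676825)  len=0.1913
  (v29,v0,v1) [-++] → (1.5225, -1.34575, 0.750036)–(1.5225, -1.22514, 0.8)  len=0.1306
  (v29,v1,v30) [-+-] → (1.5225, -1.22514, 0.8)–(1.5225, -0.380395, 0.45009)  len=0.9143
  (v30,v1,v2) [-+-] → (1.5225, -0.380395, 0.45009)–(1.5225, 0, 0.2925)  len=0.4117
  (v31,v2,v3) [--+] → (1.5225, 0, -0.2925)–(1.5225, -1.22514, -0.8)  len=1.3261
  (v31,v3,v28) [-++] → (1.5225, -1.22514, -0.8)–(1.5225, -1.5225, -0.676825)  len=0.3219

Chained into 1 loop(s):
  loop 1: 18 segments, perimeter = 10.4206
Total perimeter = 10.421


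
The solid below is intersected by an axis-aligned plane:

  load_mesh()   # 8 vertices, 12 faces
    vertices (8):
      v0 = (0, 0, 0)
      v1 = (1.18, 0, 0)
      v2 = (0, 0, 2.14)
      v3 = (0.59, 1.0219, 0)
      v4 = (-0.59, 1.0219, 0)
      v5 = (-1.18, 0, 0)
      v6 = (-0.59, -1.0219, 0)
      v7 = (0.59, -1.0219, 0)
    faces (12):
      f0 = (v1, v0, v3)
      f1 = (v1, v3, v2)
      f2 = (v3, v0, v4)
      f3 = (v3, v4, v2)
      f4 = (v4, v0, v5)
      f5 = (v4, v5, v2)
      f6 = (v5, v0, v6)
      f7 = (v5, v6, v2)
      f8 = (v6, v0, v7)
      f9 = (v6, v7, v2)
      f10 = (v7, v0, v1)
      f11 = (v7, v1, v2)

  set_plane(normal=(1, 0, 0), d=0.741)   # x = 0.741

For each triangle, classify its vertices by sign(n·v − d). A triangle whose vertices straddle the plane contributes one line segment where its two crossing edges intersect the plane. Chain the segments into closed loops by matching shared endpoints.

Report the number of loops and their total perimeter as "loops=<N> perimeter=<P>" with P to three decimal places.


Straddling triangles (4 of 12):
  (v1,v0,v3) [+--] → (0.741, 0, 0)–(0.741, 0.760363, 0)  len=0.7604
  (v1,v3,v2) [+--] → (0.741, 0.760363, 0)–(0.741, 0, 0.796153)  len=1.1009
  (v7,v0,v1) [--+] → (0.741, 0, 0)–(0.741, -0.760363, 0)  len=0.7604
  (v7,v1,v2) [-+-] → (0.741, -0.760363, 0)–(0.741, 0, 0.796153)  len=1.1009

Chained into 1 loop(s):
  loop 1: 4 segments, perimeter = 3.7226
Total perimeter = 3.723

loops=1 perimeter=3.723


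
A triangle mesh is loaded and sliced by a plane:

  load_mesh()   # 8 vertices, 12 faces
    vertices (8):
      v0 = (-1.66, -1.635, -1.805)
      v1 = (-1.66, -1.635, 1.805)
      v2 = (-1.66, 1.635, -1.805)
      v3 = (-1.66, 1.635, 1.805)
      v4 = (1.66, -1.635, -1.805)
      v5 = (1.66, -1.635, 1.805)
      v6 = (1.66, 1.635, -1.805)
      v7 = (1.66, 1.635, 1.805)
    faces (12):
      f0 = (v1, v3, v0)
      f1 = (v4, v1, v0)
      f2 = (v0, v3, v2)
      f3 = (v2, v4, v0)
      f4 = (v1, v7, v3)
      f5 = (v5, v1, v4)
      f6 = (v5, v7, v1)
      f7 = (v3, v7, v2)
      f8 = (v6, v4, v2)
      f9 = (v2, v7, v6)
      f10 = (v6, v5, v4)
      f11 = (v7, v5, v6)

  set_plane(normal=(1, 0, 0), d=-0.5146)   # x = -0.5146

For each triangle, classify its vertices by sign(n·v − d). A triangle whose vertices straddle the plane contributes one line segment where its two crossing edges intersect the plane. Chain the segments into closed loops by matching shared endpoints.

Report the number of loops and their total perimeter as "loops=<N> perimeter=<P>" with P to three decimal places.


Straddling triangles (8 of 12):
  (v4,v1,v0) [+--] → (-0.5146, -1.635, 0.55955)–(-0.5146, -1.635, -1.805)  len=2.3645
  (v2,v4,v0) [-+-] → (-0.5146, 0.50685, -1.805)–(-0.5146, -1.635, -1.805)  len=2.1418
  (v1,v7,v3) [-+-] → (-0.5146, -0.50685, 1.805)–(-0.5146, 1.635, 1.805)  len=2.1418
  (v5,v1,v4) [+-+] → (-0.5146, -1.635, 1.805)–(-0.5146, -1.635, 0.55955)  len=1.2455
  (v5,v7,v1) [++-] → (-0.5146, -0.50685, 1.805)–(-0.5146, -1.635, 1.805)  len=1.1281
  (v3,v7,v2) [-+-] → (-0.5146, 1.635, 1.805)–(-0.5146, 1.635, -0.55955)  len=2.3645
  (v6,v4,v2) [++-] → (-0.5146, 0.50685, -1.805)–(-0.5146, 1.635, -1.805)  len=1.1281
  (v2,v7,v6) [-++] → (-0.5146, 1.635, -0.55955)–(-0.5146, 1.635, -1.805)  len=1.2455

Chained into 1 loop(s):
  loop 1: 8 segments, perimeter = 13.7600
Total perimeter = 13.760

loops=1 perimeter=13.760
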